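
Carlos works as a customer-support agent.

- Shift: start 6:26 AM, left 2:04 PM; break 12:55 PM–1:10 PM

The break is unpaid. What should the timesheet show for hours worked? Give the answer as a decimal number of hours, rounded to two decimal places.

7.38 hours

Shift: 6:26 AM–2:04 PM = 7 h 38 min; less 15 min break → 7 h 23 min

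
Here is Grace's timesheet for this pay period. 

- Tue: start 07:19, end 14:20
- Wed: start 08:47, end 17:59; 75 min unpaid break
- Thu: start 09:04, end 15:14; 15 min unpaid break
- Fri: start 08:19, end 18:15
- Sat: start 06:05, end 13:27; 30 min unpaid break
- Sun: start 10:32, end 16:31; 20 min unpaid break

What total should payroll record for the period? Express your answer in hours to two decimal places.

Tue: 07:19–14:20 = 7 h 1 min
Wed: 08:47–17:59 = 9 h 12 min; less 75 min break → 7 h 57 min
Thu: 09:04–15:14 = 6 h 10 min; less 15 min break → 5 h 55 min
Fri: 08:19–18:15 = 9 h 56 min
Sat: 06:05–13:27 = 7 h 22 min; less 30 min break → 6 h 52 min
Sun: 10:32–16:31 = 5 h 59 min; less 20 min break → 5 h 39 min
Total: 7 h 1 min + 7 h 57 min + 5 h 55 min + 9 h 56 min + 6 h 52 min + 5 h 39 min = 43 h 20 min.

43.33 hours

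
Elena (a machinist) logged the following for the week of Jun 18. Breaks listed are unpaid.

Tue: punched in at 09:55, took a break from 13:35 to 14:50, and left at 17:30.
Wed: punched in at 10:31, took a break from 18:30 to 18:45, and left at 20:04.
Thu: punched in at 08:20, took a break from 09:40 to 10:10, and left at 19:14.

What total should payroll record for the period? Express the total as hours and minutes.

26 h 2 min

Tue: 09:55–17:30 = 7 h 35 min; less 75 min break → 6 h 20 min
Wed: 10:31–20:04 = 9 h 33 min; less 15 min break → 9 h 18 min
Thu: 08:20–19:14 = 10 h 54 min; less 30 min break → 10 h 24 min
Total: 6 h 20 min + 9 h 18 min + 10 h 24 min = 26 h 2 min.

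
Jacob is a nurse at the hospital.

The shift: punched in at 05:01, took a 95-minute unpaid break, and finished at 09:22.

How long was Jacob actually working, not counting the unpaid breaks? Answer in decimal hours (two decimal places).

The shift: 05:01–09:22 = 4 h 21 min; less 95 min break → 2 h 46 min

2.77 hours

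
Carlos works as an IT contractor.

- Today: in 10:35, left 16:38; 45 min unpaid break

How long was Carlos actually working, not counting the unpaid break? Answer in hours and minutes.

5 h 18 min

Today: 10:35–16:38 = 6 h 3 min; less 45 min break → 5 h 18 min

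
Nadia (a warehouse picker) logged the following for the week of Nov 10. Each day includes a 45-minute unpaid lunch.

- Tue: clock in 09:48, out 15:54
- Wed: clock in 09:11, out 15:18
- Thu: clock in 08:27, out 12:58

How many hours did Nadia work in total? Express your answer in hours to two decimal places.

Tue: 09:48–15:54 = 6 h 6 min; less 45 min break → 5 h 21 min
Wed: 09:11–15:18 = 6 h 7 min; less 45 min break → 5 h 22 min
Thu: 08:27–12:58 = 4 h 31 min; less 45 min break → 3 h 46 min
Total: 5 h 21 min + 5 h 22 min + 3 h 46 min = 14 h 29 min.

14.48 hours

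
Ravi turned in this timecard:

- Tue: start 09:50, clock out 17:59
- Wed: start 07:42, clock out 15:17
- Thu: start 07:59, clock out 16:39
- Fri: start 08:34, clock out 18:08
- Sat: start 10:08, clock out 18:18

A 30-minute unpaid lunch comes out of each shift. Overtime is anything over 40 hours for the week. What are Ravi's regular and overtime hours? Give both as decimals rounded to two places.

Regular 39.63 hours, overtime 0.00 hours

Tue: 09:50–17:59 = 8 h 9 min; less 30 min break → 7 h 39 min
Wed: 07:42–15:17 = 7 h 35 min; less 30 min break → 7 h 5 min
Thu: 07:59–16:39 = 8 h 40 min; less 30 min break → 8 h 10 min
Fri: 08:34–18:08 = 9 h 34 min; less 30 min break → 9 h 4 min
Sat: 10:08–18:18 = 8 h 10 min; less 30 min break → 7 h 40 min
Total worked: 39 h 38 min = 39.63 h.
Threshold 40 h → overtime 0 h 0 min, regular 39 h 38 min.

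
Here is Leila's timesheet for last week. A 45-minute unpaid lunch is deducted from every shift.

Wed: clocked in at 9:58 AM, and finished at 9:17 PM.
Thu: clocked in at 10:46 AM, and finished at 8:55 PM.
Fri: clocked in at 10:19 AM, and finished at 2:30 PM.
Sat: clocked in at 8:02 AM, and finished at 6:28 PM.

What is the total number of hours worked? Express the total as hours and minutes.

Wed: 9:58 AM–9:17 PM = 11 h 19 min; less 45 min break → 10 h 34 min
Thu: 10:46 AM–8:55 PM = 10 h 9 min; less 45 min break → 9 h 24 min
Fri: 10:19 AM–2:30 PM = 4 h 11 min; less 45 min break → 3 h 26 min
Sat: 8:02 AM–6:28 PM = 10 h 26 min; less 45 min break → 9 h 41 min
Total: 10 h 34 min + 9 h 24 min + 3 h 26 min + 9 h 41 min = 33 h 5 min.

33 h 5 min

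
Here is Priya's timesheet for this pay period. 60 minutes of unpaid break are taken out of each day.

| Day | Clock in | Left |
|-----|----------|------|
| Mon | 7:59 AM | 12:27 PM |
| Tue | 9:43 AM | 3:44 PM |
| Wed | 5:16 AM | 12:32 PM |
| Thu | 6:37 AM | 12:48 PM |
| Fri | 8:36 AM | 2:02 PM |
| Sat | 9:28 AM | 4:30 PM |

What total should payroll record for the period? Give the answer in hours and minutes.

30 h 24 min

Mon: 7:59 AM–12:27 PM = 4 h 28 min; less 60 min break → 3 h 28 min
Tue: 9:43 AM–3:44 PM = 6 h 1 min; less 60 min break → 5 h 1 min
Wed: 5:16 AM–12:32 PM = 7 h 16 min; less 60 min break → 6 h 16 min
Thu: 6:37 AM–12:48 PM = 6 h 11 min; less 60 min break → 5 h 11 min
Fri: 8:36 AM–2:02 PM = 5 h 26 min; less 60 min break → 4 h 26 min
Sat: 9:28 AM–4:30 PM = 7 h 2 min; less 60 min break → 6 h 2 min
Total: 3 h 28 min + 5 h 1 min + 6 h 16 min + 5 h 11 min + 4 h 26 min + 6 h 2 min = 30 h 24 min.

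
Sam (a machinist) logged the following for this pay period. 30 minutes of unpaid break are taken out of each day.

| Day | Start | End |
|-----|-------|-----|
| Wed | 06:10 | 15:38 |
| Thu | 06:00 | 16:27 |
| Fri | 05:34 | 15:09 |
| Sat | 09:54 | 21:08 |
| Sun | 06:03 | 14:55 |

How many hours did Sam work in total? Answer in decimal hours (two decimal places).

Wed: 06:10–15:38 = 9 h 28 min; less 30 min break → 8 h 58 min
Thu: 06:00–16:27 = 10 h 27 min; less 30 min break → 9 h 57 min
Fri: 05:34–15:09 = 9 h 35 min; less 30 min break → 9 h 5 min
Sat: 09:54–21:08 = 11 h 14 min; less 30 min break → 10 h 44 min
Sun: 06:03–14:55 = 8 h 52 min; less 30 min break → 8 h 22 min
Total: 8 h 58 min + 9 h 57 min + 9 h 5 min + 10 h 44 min + 8 h 22 min = 47 h 6 min.

47.10 hours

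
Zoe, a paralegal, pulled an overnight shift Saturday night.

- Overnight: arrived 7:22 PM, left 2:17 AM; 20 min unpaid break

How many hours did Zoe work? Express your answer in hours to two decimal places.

Overnight: 7:22 PM → midnight = 4 h 38 min; midnight → 2:17 AM = 2 h 17 min; span 6 h 55 min; less 20 min break → 6 h 35 min

6.58 hours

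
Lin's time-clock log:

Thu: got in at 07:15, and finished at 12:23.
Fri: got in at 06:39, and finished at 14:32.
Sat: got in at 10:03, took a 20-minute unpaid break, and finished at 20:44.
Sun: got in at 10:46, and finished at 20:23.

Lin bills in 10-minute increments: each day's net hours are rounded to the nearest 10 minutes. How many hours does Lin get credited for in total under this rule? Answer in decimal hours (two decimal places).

Thu: 07:15–12:23 = 5 h 8 min → rounds to 5 h 10 min
Fri: 06:39–14:32 = 7 h 53 min → rounds to 7 h 50 min
Sat: 10:03–20:44 = 10 h 41 min − 20 min = 10 h 21 min → rounds to 10 h 20 min
Sun: 10:46–20:23 = 9 h 37 min → rounds to 9 h 40 min
Total credited: 33 h 0 min.

33.00 hours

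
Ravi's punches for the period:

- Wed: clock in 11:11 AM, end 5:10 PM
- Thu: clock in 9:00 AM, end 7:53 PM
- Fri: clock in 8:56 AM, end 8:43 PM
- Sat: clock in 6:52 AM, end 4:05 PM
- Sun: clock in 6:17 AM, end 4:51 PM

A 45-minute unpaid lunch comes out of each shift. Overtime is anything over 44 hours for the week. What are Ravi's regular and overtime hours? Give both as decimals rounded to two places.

Wed: 11:11 AM–5:10 PM = 5 h 59 min; less 45 min break → 5 h 14 min
Thu: 9:00 AM–7:53 PM = 10 h 53 min; less 45 min break → 10 h 8 min
Fri: 8:56 AM–8:43 PM = 11 h 47 min; less 45 min break → 11 h 2 min
Sat: 6:52 AM–4:05 PM = 9 h 13 min; less 45 min break → 8 h 28 min
Sun: 6:17 AM–4:51 PM = 10 h 34 min; less 45 min break → 9 h 49 min
Total worked: 44 h 41 min = 44.68 h.
Threshold 44 h → overtime 0 h 41 min, regular 44 h 0 min.

Regular 44.00 hours, overtime 0.68 hours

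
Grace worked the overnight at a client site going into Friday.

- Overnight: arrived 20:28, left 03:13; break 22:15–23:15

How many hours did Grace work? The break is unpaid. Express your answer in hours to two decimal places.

Overnight: 20:28 → midnight = 3 h 32 min; midnight → 03:13 = 3 h 13 min; span 6 h 45 min; less 60 min break → 5 h 45 min

5.75 hours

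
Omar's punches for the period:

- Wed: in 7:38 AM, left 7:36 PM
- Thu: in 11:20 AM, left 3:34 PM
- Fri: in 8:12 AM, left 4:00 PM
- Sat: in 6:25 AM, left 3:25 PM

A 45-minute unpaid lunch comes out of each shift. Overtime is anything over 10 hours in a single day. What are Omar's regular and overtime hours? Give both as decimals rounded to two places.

Wed: 7:38 AM–7:36 PM = 11 h 58 min; less 45 min break → 11 h 13 min
Thu: 11:20 AM–3:34 PM = 4 h 14 min; less 45 min break → 3 h 29 min
Fri: 8:12 AM–4:00 PM = 7 h 48 min; less 45 min break → 7 h 3 min
Sat: 6:25 AM–3:25 PM = 9 h 0 min; less 45 min break → 8 h 15 min
Wed reg 10 h 0 min / OT 1 h 13 min; Thu reg 3 h 29 min / OT 0 h 0 min; Fri reg 7 h 3 min / OT 0 h 0 min; Sat reg 8 h 15 min / OT 0 h 0 min.
Totals: regular 28 h 47 min, overtime 1 h 13 min.

Regular 28.78 hours, overtime 1.22 hours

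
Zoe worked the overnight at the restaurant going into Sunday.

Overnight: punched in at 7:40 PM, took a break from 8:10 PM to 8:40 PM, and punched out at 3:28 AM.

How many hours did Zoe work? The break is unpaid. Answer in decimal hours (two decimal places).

Overnight: 7:40 PM → midnight = 4 h 20 min; midnight → 3:28 AM = 3 h 28 min; span 7 h 48 min; less 30 min break → 7 h 18 min

7.30 hours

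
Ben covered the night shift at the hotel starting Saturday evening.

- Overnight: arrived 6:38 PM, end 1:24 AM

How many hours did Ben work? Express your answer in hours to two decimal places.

6.77 hours

Overnight: 6:38 PM → midnight = 5 h 22 min; midnight → 1:24 AM = 1 h 24 min; span 6 h 46 min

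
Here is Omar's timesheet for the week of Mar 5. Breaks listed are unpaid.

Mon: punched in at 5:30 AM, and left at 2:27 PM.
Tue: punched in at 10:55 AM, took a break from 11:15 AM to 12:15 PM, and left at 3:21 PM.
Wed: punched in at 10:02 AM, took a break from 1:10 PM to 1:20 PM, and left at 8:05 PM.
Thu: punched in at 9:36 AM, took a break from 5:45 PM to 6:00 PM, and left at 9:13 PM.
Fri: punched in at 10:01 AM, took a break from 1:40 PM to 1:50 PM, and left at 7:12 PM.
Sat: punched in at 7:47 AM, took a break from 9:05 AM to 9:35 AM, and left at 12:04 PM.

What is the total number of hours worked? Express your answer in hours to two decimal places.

46.43 hours

Mon: 5:30 AM–2:27 PM = 8 h 57 min
Tue: 10:55 AM–3:21 PM = 4 h 26 min; less 60 min break → 3 h 26 min
Wed: 10:02 AM–8:05 PM = 10 h 3 min; less 10 min break → 9 h 53 min
Thu: 9:36 AM–9:13 PM = 11 h 37 min; less 15 min break → 11 h 22 min
Fri: 10:01 AM–7:12 PM = 9 h 11 min; less 10 min break → 9 h 1 min
Sat: 7:47 AM–12:04 PM = 4 h 17 min; less 30 min break → 3 h 47 min
Total: 8 h 57 min + 3 h 26 min + 9 h 53 min + 11 h 22 min + 9 h 1 min + 3 h 47 min = 46 h 26 min.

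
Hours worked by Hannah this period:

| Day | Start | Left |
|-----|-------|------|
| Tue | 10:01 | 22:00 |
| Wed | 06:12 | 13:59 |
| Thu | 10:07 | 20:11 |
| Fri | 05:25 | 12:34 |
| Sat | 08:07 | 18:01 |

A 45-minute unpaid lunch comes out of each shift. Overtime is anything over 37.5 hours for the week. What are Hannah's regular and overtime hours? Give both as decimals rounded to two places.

Tue: 10:01–22:00 = 11 h 59 min; less 45 min break → 11 h 14 min
Wed: 06:12–13:59 = 7 h 47 min; less 45 min break → 7 h 2 min
Thu: 10:07–20:11 = 10 h 4 min; less 45 min break → 9 h 19 min
Fri: 05:25–12:34 = 7 h 9 min; less 45 min break → 6 h 24 min
Sat: 08:07–18:01 = 9 h 54 min; less 45 min break → 9 h 9 min
Total worked: 43 h 8 min = 43.13 h.
Threshold 37.5 h → overtime 5 h 38 min, regular 37 h 30 min.

Regular 37.50 hours, overtime 5.63 hours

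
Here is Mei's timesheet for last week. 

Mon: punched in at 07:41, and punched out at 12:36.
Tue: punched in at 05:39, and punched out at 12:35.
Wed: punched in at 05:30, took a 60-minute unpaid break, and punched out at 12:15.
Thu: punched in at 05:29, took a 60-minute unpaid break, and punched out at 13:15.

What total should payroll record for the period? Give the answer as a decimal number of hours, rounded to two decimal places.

24.37 hours

Mon: 07:41–12:36 = 4 h 55 min
Tue: 05:39–12:35 = 6 h 56 min
Wed: 05:30–12:15 = 6 h 45 min; less 60 min break → 5 h 45 min
Thu: 05:29–13:15 = 7 h 46 min; less 60 min break → 6 h 46 min
Total: 4 h 55 min + 6 h 56 min + 5 h 45 min + 6 h 46 min = 24 h 22 min.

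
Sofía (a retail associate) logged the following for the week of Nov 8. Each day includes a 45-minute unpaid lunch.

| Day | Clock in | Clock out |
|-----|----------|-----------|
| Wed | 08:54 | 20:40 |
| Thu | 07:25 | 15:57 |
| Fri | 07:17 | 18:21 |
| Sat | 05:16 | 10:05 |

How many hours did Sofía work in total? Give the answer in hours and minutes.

33 h 11 min

Wed: 08:54–20:40 = 11 h 46 min; less 45 min break → 11 h 1 min
Thu: 07:25–15:57 = 8 h 32 min; less 45 min break → 7 h 47 min
Fri: 07:17–18:21 = 11 h 4 min; less 45 min break → 10 h 19 min
Sat: 05:16–10:05 = 4 h 49 min; less 45 min break → 4 h 4 min
Total: 11 h 1 min + 7 h 47 min + 10 h 19 min + 4 h 4 min = 33 h 11 min.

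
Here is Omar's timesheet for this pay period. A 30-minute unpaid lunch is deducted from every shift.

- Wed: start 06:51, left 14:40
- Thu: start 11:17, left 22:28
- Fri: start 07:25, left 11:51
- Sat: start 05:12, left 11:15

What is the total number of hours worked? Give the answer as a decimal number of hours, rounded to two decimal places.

27.48 hours

Wed: 06:51–14:40 = 7 h 49 min; less 30 min break → 7 h 19 min
Thu: 11:17–22:28 = 11 h 11 min; less 30 min break → 10 h 41 min
Fri: 07:25–11:51 = 4 h 26 min; less 30 min break → 3 h 56 min
Sat: 05:12–11:15 = 6 h 3 min; less 30 min break → 5 h 33 min
Total: 7 h 19 min + 10 h 41 min + 3 h 56 min + 5 h 33 min = 27 h 29 min.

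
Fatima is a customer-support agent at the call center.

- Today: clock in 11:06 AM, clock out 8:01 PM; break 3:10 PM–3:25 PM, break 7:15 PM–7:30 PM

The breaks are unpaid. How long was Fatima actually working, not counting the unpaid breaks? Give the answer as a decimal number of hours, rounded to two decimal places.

Today: 11:06 AM–8:01 PM = 8 h 55 min; less 30 min break → 8 h 25 min

8.42 hours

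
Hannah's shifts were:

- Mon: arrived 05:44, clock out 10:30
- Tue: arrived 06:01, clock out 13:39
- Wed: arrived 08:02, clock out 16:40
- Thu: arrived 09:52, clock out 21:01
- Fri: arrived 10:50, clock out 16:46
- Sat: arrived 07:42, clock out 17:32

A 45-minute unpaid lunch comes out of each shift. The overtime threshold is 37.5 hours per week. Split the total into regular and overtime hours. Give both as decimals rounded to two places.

Mon: 05:44–10:30 = 4 h 46 min; less 45 min break → 4 h 1 min
Tue: 06:01–13:39 = 7 h 38 min; less 45 min break → 6 h 53 min
Wed: 08:02–16:40 = 8 h 38 min; less 45 min break → 7 h 53 min
Thu: 09:52–21:01 = 11 h 9 min; less 45 min break → 10 h 24 min
Fri: 10:50–16:46 = 5 h 56 min; less 45 min break → 5 h 11 min
Sat: 07:42–17:32 = 9 h 50 min; less 45 min break → 9 h 5 min
Total worked: 43 h 27 min = 43.45 h.
Threshold 37.5 h → overtime 5 h 57 min, regular 37 h 30 min.

Regular 37.50 hours, overtime 5.95 hours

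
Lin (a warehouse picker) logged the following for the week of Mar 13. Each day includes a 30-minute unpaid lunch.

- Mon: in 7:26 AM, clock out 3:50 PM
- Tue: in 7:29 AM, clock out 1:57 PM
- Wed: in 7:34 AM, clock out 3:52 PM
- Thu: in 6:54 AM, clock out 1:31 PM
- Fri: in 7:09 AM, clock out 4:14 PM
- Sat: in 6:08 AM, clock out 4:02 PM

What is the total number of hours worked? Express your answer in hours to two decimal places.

Mon: 7:26 AM–3:50 PM = 8 h 24 min; less 30 min break → 7 h 54 min
Tue: 7:29 AM–1:57 PM = 6 h 28 min; less 30 min break → 5 h 58 min
Wed: 7:34 AM–3:52 PM = 8 h 18 min; less 30 min break → 7 h 48 min
Thu: 6:54 AM–1:31 PM = 6 h 37 min; less 30 min break → 6 h 7 min
Fri: 7:09 AM–4:14 PM = 9 h 5 min; less 30 min break → 8 h 35 min
Sat: 6:08 AM–4:02 PM = 9 h 54 min; less 30 min break → 9 h 24 min
Total: 7 h 54 min + 5 h 58 min + 7 h 48 min + 6 h 7 min + 8 h 35 min + 9 h 24 min = 45 h 46 min.

45.77 hours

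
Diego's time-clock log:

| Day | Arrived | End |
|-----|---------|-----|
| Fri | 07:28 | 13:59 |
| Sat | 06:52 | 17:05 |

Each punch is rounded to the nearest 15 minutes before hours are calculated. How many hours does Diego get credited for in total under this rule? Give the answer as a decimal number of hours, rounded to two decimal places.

16.75 hours

Fri: in 07:28→07:30, out 13:59→14:00; 6 h 30 min
Sat: in 06:52→06:45, out 17:05→17:00; 10 h 15 min
Total credited: 16 h 45 min.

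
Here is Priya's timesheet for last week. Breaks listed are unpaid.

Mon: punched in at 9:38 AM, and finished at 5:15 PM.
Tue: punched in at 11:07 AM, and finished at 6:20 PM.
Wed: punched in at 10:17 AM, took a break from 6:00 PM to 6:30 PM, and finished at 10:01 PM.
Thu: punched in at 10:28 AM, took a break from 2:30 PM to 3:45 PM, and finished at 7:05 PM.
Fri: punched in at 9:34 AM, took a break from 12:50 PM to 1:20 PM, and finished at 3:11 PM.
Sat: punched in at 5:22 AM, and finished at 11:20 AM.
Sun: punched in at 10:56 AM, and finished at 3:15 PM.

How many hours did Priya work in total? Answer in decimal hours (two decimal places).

48.83 hours

Mon: 9:38 AM–5:15 PM = 7 h 37 min
Tue: 11:07 AM–6:20 PM = 7 h 13 min
Wed: 10:17 AM–10:01 PM = 11 h 44 min; less 30 min break → 11 h 14 min
Thu: 10:28 AM–7:05 PM = 8 h 37 min; less 75 min break → 7 h 22 min
Fri: 9:34 AM–3:11 PM = 5 h 37 min; less 30 min break → 5 h 7 min
Sat: 5:22 AM–11:20 AM = 5 h 58 min
Sun: 10:56 AM–3:15 PM = 4 h 19 min
Total: 7 h 37 min + 7 h 13 min + 11 h 14 min + 7 h 22 min + 5 h 7 min + 5 h 58 min + 4 h 19 min = 48 h 50 min.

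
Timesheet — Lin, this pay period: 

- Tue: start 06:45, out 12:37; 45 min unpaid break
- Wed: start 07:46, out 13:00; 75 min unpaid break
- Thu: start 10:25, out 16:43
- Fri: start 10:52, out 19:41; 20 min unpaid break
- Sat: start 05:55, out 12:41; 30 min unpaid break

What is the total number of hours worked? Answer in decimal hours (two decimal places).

30.15 hours

Tue: 06:45–12:37 = 5 h 52 min; less 45 min break → 5 h 7 min
Wed: 07:46–13:00 = 5 h 14 min; less 75 min break → 3 h 59 min
Thu: 10:25–16:43 = 6 h 18 min
Fri: 10:52–19:41 = 8 h 49 min; less 20 min break → 8 h 29 min
Sat: 05:55–12:41 = 6 h 46 min; less 30 min break → 6 h 16 min
Total: 5 h 7 min + 3 h 59 min + 6 h 18 min + 8 h 29 min + 6 h 16 min = 30 h 9 min.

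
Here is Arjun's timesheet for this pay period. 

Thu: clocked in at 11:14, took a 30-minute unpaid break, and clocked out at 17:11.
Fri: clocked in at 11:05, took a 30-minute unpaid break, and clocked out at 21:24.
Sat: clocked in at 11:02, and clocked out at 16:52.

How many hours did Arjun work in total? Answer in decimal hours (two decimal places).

Thu: 11:14–17:11 = 5 h 57 min; less 30 min break → 5 h 27 min
Fri: 11:05–21:24 = 10 h 19 min; less 30 min break → 9 h 49 min
Sat: 11:02–16:52 = 5 h 50 min
Total: 5 h 27 min + 9 h 49 min + 5 h 50 min = 21 h 6 min.

21.10 hours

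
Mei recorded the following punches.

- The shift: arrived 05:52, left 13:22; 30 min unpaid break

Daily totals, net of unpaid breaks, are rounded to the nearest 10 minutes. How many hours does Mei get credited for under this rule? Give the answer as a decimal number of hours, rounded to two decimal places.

7.00 hours

The shift: 05:52–13:22 = 7 h 30 min − 30 min = 7 h 0 min → rounds to 7 h 0 min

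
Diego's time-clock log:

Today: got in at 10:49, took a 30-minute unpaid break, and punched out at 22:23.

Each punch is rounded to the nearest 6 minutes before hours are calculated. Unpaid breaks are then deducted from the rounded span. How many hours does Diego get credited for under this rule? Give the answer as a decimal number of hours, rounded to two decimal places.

11.10 hours

Today: in 10:49→10:48, out 22:23→22:24; 11 h 36 min − 30 min = 11 h 6 min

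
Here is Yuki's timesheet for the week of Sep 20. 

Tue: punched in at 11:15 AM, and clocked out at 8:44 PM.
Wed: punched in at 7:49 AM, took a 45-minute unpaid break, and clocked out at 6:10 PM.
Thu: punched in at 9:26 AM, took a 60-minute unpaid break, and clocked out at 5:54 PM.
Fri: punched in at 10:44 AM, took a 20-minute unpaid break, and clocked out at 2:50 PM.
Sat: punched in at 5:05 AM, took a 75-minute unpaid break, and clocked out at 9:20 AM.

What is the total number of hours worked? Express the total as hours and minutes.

Tue: 11:15 AM–8:44 PM = 9 h 29 min
Wed: 7:49 AM–6:10 PM = 10 h 21 min; less 45 min break → 9 h 36 min
Thu: 9:26 AM–5:54 PM = 8 h 28 min; less 60 min break → 7 h 28 min
Fri: 10:44 AM–2:50 PM = 4 h 6 min; less 20 min break → 3 h 46 min
Sat: 5:05 AM–9:20 AM = 4 h 15 min; less 75 min break → 3 h 0 min
Total: 9 h 29 min + 9 h 36 min + 7 h 28 min + 3 h 46 min + 3 h 0 min = 33 h 19 min.

33 h 19 min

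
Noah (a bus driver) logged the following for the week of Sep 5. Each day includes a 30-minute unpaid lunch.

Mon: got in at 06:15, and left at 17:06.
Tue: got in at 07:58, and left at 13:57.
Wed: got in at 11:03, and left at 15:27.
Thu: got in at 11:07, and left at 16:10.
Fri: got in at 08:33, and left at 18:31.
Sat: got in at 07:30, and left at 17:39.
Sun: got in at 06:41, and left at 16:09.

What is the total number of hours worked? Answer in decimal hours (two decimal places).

Mon: 06:15–17:06 = 10 h 51 min; less 30 min break → 10 h 21 min
Tue: 07:58–13:57 = 5 h 59 min; less 30 min break → 5 h 29 min
Wed: 11:03–15:27 = 4 h 24 min; less 30 min break → 3 h 54 min
Thu: 11:07–16:10 = 5 h 3 min; less 30 min break → 4 h 33 min
Fri: 08:33–18:31 = 9 h 58 min; less 30 min break → 9 h 28 min
Sat: 07:30–17:39 = 10 h 9 min; less 30 min break → 9 h 39 min
Sun: 06:41–16:09 = 9 h 28 min; less 30 min break → 8 h 58 min
Total: 10 h 21 min + 5 h 29 min + 3 h 54 min + 4 h 33 min + 9 h 28 min + 9 h 39 min + 8 h 58 min = 52 h 22 min.

52.37 hours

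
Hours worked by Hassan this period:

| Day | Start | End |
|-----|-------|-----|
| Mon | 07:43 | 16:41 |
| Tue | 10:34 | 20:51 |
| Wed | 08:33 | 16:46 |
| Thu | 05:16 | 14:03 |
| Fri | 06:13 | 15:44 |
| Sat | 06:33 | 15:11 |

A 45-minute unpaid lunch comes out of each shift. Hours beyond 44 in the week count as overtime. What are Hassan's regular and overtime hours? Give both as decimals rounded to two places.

Mon: 07:43–16:41 = 8 h 58 min; less 45 min break → 8 h 13 min
Tue: 10:34–20:51 = 10 h 17 min; less 45 min break → 9 h 32 min
Wed: 08:33–16:46 = 8 h 13 min; less 45 min break → 7 h 28 min
Thu: 05:16–14:03 = 8 h 47 min; less 45 min break → 8 h 2 min
Fri: 06:13–15:44 = 9 h 31 min; less 45 min break → 8 h 46 min
Sat: 06:33–15:11 = 8 h 38 min; less 45 min break → 7 h 53 min
Total worked: 49 h 54 min = 49.90 h.
Threshold 44 h → overtime 5 h 54 min, regular 44 h 0 min.

Regular 44.00 hours, overtime 5.90 hours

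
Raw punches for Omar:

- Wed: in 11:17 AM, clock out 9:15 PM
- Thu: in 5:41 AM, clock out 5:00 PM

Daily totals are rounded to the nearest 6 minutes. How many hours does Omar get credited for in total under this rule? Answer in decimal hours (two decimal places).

Wed: 11:17 AM–9:15 PM = 9 h 58 min → rounds to 10 h 0 min
Thu: 5:41 AM–5:00 PM = 11 h 19 min → rounds to 11 h 18 min
Total credited: 21 h 18 min.

21.30 hours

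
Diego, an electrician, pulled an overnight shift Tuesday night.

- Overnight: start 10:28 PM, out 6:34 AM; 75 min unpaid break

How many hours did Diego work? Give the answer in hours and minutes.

Overnight: 10:28 PM → midnight = 1 h 32 min; midnight → 6:34 AM = 6 h 34 min; span 8 h 6 min; less 75 min break → 6 h 51 min

6 h 51 min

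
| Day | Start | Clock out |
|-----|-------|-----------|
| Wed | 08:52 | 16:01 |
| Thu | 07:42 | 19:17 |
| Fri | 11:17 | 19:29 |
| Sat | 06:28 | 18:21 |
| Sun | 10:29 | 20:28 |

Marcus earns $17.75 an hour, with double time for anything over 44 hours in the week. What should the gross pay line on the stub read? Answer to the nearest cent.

$951.40

Wed: 08:52–16:01 = 7 h 9 min
Thu: 07:42–19:17 = 11 h 35 min
Fri: 11:17–19:29 = 8 h 12 min
Sat: 06:28–18:21 = 11 h 53 min
Sun: 10:29–20:28 = 9 h 59 min
Total worked: 48 h 48 min = 2928 min.
Regular 44 h 0 min = 2640 min at $17.75/h; overtime 4 h 48 min = 288 min at $35.50/h.
Pay = (2640 × $17.75 + 288 × $35.50) ÷ 60 = $951.40.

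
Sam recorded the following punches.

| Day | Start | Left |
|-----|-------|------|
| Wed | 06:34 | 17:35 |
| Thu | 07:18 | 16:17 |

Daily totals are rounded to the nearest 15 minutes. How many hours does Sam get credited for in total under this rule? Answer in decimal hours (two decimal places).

Wed: 06:34–17:35 = 11 h 1 min → rounds to 11 h 0 min
Thu: 07:18–16:17 = 8 h 59 min → rounds to 9 h 0 min
Total credited: 20 h 0 min.

20.00 hours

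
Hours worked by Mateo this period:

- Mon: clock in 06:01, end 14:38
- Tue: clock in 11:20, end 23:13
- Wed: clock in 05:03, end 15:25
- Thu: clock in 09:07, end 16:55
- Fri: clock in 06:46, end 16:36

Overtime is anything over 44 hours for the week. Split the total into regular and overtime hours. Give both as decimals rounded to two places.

Mon: 06:01–14:38 = 8 h 37 min
Tue: 11:20–23:13 = 11 h 53 min
Wed: 05:03–15:25 = 10 h 22 min
Thu: 09:07–16:55 = 7 h 48 min
Fri: 06:46–16:36 = 9 h 50 min
Total worked: 48 h 30 min = 48.50 h.
Threshold 44 h → overtime 4 h 30 min, regular 44 h 0 min.

Regular 44.00 hours, overtime 4.50 hours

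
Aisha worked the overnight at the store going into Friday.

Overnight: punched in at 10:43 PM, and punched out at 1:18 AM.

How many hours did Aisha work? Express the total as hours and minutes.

Overnight: 10:43 PM → midnight = 1 h 17 min; midnight → 1:18 AM = 1 h 18 min; span 2 h 35 min

2 h 35 min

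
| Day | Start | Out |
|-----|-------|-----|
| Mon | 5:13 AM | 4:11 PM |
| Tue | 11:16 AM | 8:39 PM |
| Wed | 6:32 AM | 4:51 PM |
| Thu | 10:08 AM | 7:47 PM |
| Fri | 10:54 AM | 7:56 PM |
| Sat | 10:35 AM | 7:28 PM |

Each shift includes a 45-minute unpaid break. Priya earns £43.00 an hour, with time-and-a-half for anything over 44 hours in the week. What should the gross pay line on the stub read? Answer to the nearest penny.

£2519.80

Mon: 5:13 AM–4:11 PM = 10 h 58 min; less 45 min break → 10 h 13 min
Tue: 11:16 AM–8:39 PM = 9 h 23 min; less 45 min break → 8 h 38 min
Wed: 6:32 AM–4:51 PM = 10 h 19 min; less 45 min break → 9 h 34 min
Thu: 10:08 AM–7:47 PM = 9 h 39 min; less 45 min break → 8 h 54 min
Fri: 10:54 AM–7:56 PM = 9 h 2 min; less 45 min break → 8 h 17 min
Sat: 10:35 AM–7:28 PM = 8 h 53 min; less 45 min break → 8 h 8 min
Total worked: 53 h 44 min = 3224 min.
Regular 44 h 0 min = 2640 min at £43.00/h; overtime 9 h 44 min = 584 min at £64.50/h.
Pay = (2640 × £43.00 + 584 × £64.50) ÷ 60 = £2519.80.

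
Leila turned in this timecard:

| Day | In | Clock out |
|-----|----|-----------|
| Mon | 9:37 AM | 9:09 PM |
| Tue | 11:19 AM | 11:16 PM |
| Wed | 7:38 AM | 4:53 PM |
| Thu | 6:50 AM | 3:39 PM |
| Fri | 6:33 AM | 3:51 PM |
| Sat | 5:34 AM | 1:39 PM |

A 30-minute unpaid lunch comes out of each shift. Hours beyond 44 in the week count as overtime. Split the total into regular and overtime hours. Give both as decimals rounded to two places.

Mon: 9:37 AM–9:09 PM = 11 h 32 min; less 30 min break → 11 h 2 min
Tue: 11:19 AM–11:16 PM = 11 h 57 min; less 30 min break → 11 h 27 min
Wed: 7:38 AM–4:53 PM = 9 h 15 min; less 30 min break → 8 h 45 min
Thu: 6:50 AM–3:39 PM = 8 h 49 min; less 30 min break → 8 h 19 min
Fri: 6:33 AM–3:51 PM = 9 h 18 min; less 30 min break → 8 h 48 min
Sat: 5:34 AM–1:39 PM = 8 h 5 min; less 30 min break → 7 h 35 min
Total worked: 55 h 56 min = 55.93 h.
Threshold 44 h → overtime 11 h 56 min, regular 44 h 0 min.

Regular 44.00 hours, overtime 11.93 hours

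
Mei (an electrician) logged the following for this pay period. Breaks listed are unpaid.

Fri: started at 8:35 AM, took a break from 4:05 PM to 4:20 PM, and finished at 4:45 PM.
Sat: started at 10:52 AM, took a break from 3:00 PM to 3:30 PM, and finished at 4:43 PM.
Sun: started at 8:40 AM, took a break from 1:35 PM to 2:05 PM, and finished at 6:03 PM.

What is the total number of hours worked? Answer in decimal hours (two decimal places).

Fri: 8:35 AM–4:45 PM = 8 h 10 min; less 15 min break → 7 h 55 min
Sat: 10:52 AM–4:43 PM = 5 h 51 min; less 30 min break → 5 h 21 min
Sun: 8:40 AM–6:03 PM = 9 h 23 min; less 30 min break → 8 h 53 min
Total: 7 h 55 min + 5 h 21 min + 8 h 53 min = 22 h 9 min.

22.15 hours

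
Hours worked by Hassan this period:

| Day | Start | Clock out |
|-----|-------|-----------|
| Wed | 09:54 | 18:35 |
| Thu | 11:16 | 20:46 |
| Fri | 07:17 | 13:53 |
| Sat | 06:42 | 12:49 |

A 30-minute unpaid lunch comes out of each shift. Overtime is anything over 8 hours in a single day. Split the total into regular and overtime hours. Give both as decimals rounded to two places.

Wed: 09:54–18:35 = 8 h 41 min; less 30 min break → 8 h 11 min
Thu: 11:16–20:46 = 9 h 30 min; less 30 min break → 9 h 0 min
Fri: 07:17–13:53 = 6 h 36 min; less 30 min break → 6 h 6 min
Sat: 06:42–12:49 = 6 h 7 min; less 30 min break → 5 h 37 min
Wed reg 8 h 0 min / OT 0 h 11 min; Thu reg 8 h 0 min / OT 1 h 0 min; Fri reg 6 h 6 min / OT 0 h 0 min; Sat reg 5 h 37 min / OT 0 h 0 min.
Totals: regular 27 h 43 min, overtime 1 h 11 min.

Regular 27.72 hours, overtime 1.18 hours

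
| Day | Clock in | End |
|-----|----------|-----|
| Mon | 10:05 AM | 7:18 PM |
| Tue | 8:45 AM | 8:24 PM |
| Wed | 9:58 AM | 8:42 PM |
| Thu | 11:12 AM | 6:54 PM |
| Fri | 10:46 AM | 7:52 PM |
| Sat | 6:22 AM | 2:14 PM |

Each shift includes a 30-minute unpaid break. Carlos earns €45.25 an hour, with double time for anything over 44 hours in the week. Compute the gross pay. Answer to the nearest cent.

€2829.63

Mon: 10:05 AM–7:18 PM = 9 h 13 min; less 30 min break → 8 h 43 min
Tue: 8:45 AM–8:24 PM = 11 h 39 min; less 30 min break → 11 h 9 min
Wed: 9:58 AM–8:42 PM = 10 h 44 min; less 30 min break → 10 h 14 min
Thu: 11:12 AM–6:54 PM = 7 h 42 min; less 30 min break → 7 h 12 min
Fri: 10:46 AM–7:52 PM = 9 h 6 min; less 30 min break → 8 h 36 min
Sat: 6:22 AM–2:14 PM = 7 h 52 min; less 30 min break → 7 h 22 min
Total worked: 53 h 16 min = 3196 min.
Regular 44 h 0 min = 2640 min at €45.25/h; overtime 9 h 16 min = 556 min at €90.50/h.
Pay = (2640 × €45.25 + 556 × €90.50) ÷ 60 = €2829.63.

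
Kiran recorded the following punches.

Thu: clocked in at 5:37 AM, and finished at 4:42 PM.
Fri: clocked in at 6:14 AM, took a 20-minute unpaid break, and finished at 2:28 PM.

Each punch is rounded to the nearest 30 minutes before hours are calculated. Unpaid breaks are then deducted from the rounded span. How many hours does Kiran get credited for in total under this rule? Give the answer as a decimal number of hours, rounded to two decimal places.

Thu: in 5:37 AM→5:30 AM, out 4:42 PM→4:30 PM; 11 h 0 min
Fri: in 6:14 AM→6:00 AM, out 2:28 PM→2:30 PM; 8 h 30 min − 20 min = 8 h 10 min
Total credited: 19 h 10 min.

19.17 hours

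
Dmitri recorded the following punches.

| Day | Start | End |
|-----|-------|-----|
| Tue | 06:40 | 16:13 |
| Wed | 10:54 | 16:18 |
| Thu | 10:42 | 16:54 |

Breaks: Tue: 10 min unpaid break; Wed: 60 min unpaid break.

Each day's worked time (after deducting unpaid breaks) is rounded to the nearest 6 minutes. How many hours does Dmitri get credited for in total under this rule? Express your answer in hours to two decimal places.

20.00 hours

Tue: 06:40–16:13 = 9 h 33 min − 10 min = 9 h 23 min → rounds to 9 h 24 min
Wed: 10:54–16:18 = 5 h 24 min − 60 min = 4 h 24 min → rounds to 4 h 24 min
Thu: 10:42–16:54 = 6 h 12 min → rounds to 6 h 12 min
Total credited: 20 h 0 min.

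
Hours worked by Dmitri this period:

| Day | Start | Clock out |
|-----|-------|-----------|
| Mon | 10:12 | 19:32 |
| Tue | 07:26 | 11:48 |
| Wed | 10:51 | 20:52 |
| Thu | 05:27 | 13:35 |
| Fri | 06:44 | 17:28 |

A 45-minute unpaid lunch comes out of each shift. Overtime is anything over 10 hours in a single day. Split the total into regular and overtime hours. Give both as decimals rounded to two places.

Mon: 10:12–19:32 = 9 h 20 min; less 45 min break → 8 h 35 min
Tue: 07:26–11:48 = 4 h 22 min; less 45 min break → 3 h 37 min
Wed: 10:51–20:52 = 10 h 1 min; less 45 min break → 9 h 16 min
Thu: 05:27–13:35 = 8 h 8 min; less 45 min break → 7 h 23 min
Fri: 06:44–17:28 = 10 h 44 min; less 45 min break → 9 h 59 min
Mon reg 8 h 35 min / OT 0 h 0 min; Tue reg 3 h 37 min / OT 0 h 0 min; Wed reg 9 h 16 min / OT 0 h 0 min; Thu reg 7 h 23 min / OT 0 h 0 min; Fri reg 9 h 59 min / OT 0 h 0 min.
Totals: regular 38 h 50 min, overtime 0 h 0 min.

Regular 38.83 hours, overtime 0.00 hours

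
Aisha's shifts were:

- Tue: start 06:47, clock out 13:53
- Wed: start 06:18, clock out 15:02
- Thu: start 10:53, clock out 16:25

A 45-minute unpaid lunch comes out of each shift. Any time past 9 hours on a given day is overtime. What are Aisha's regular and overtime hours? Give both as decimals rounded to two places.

Regular 19.12 hours, overtime 0.00 hours

Tue: 06:47–13:53 = 7 h 6 min; less 45 min break → 6 h 21 min
Wed: 06:18–15:02 = 8 h 44 min; less 45 min break → 7 h 59 min
Thu: 10:53–16:25 = 5 h 32 min; less 45 min break → 4 h 47 min
Tue reg 6 h 21 min / OT 0 h 0 min; Wed reg 7 h 59 min / OT 0 h 0 min; Thu reg 4 h 47 min / OT 0 h 0 min.
Totals: regular 19 h 7 min, overtime 0 h 0 min.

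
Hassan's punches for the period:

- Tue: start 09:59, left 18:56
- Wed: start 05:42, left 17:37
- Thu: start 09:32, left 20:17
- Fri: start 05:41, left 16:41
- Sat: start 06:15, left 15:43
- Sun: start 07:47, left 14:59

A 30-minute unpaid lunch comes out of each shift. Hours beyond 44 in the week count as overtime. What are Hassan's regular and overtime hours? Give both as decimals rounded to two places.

Tue: 09:59–18:56 = 8 h 57 min; less 30 min break → 8 h 27 min
Wed: 05:42–17:37 = 11 h 55 min; less 30 min break → 11 h 25 min
Thu: 09:32–20:17 = 10 h 45 min; less 30 min break → 10 h 15 min
Fri: 05:41–16:41 = 11 h 0 min; less 30 min break → 10 h 30 min
Sat: 06:15–15:43 = 9 h 28 min; less 30 min break → 8 h 58 min
Sun: 07:47–14:59 = 7 h 12 min; less 30 min break → 6 h 42 min
Total worked: 56 h 17 min = 56.28 h.
Threshold 44 h → overtime 12 h 17 min, regular 44 h 0 min.

Regular 44.00 hours, overtime 12.28 hours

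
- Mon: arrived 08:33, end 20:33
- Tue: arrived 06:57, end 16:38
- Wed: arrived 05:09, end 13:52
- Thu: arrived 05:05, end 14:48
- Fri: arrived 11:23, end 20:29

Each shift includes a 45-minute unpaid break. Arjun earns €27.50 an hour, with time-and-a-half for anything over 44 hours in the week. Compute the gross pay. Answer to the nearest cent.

Mon: 08:33–20:33 = 12 h 0 min; less 45 min break → 11 h 15 min
Tue: 06:57–16:38 = 9 h 41 min; less 45 min break → 8 h 56 min
Wed: 05:09–13:52 = 8 h 43 min; less 45 min break → 7 h 58 min
Thu: 05:05–14:48 = 9 h 43 min; less 45 min break → 8 h 58 min
Fri: 11:23–20:29 = 9 h 6 min; less 45 min break → 8 h 21 min
Total worked: 45 h 28 min = 2728 min.
Regular 44 h 0 min = 2640 min at €27.50/h; overtime 1 h 28 min = 88 min at €41.25/h.
Pay = (2640 × €27.50 + 88 × €41.25) ÷ 60 = €1270.50.

€1270.50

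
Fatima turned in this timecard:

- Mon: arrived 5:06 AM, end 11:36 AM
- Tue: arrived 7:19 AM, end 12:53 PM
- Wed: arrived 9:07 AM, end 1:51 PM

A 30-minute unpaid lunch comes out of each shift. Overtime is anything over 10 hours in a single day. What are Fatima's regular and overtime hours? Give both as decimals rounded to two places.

Regular 15.30 hours, overtime 0.00 hours

Mon: 5:06 AM–11:36 AM = 6 h 30 min; less 30 min break → 6 h 0 min
Tue: 7:19 AM–12:53 PM = 5 h 34 min; less 30 min break → 5 h 4 min
Wed: 9:07 AM–1:51 PM = 4 h 44 min; less 30 min break → 4 h 14 min
Mon reg 6 h 0 min / OT 0 h 0 min; Tue reg 5 h 4 min / OT 0 h 0 min; Wed reg 4 h 14 min / OT 0 h 0 min.
Totals: regular 15 h 18 min, overtime 0 h 0 min.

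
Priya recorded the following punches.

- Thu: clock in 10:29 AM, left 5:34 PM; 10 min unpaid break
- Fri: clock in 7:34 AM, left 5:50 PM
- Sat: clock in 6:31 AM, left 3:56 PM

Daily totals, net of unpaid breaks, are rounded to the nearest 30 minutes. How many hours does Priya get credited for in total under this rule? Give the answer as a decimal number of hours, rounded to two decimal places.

Thu: 10:29 AM–5:34 PM = 7 h 5 min − 10 min = 6 h 55 min → rounds to 7 h 0 min
Fri: 7:34 AM–5:50 PM = 10 h 16 min → rounds to 10 h 30 min
Sat: 6:31 AM–3:56 PM = 9 h 25 min → rounds to 9 h 30 min
Total credited: 27 h 0 min.

27.00 hours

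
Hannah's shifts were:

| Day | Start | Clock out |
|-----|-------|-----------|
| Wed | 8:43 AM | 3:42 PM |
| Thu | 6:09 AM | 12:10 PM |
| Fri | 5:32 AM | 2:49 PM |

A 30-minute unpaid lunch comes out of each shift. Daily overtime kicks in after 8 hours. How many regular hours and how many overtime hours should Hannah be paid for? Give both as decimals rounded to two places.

Wed: 8:43 AM–3:42 PM = 6 h 59 min; less 30 min break → 6 h 29 min
Thu: 6:09 AM–12:10 PM = 6 h 1 min; less 30 min break → 5 h 31 min
Fri: 5:32 AM–2:49 PM = 9 h 17 min; less 30 min break → 8 h 47 min
Wed reg 6 h 29 min / OT 0 h 0 min; Thu reg 5 h 31 min / OT 0 h 0 min; Fri reg 8 h 0 min / OT 0 h 47 min.
Totals: regular 20 h 0 min, overtime 0 h 47 min.

Regular 20.00 hours, overtime 0.78 hours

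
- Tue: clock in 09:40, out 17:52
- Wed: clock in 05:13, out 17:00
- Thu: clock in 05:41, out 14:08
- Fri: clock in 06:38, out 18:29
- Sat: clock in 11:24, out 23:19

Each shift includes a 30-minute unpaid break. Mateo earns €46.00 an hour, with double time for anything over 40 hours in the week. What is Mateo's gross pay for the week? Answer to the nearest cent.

€2732.40

Tue: 09:40–17:52 = 8 h 12 min; less 30 min break → 7 h 42 min
Wed: 05:13–17:00 = 11 h 47 min; less 30 min break → 11 h 17 min
Thu: 05:41–14:08 = 8 h 27 min; less 30 min break → 7 h 57 min
Fri: 06:38–18:29 = 11 h 51 min; less 30 min break → 11 h 21 min
Sat: 11:24–23:19 = 11 h 55 min; less 30 min break → 11 h 25 min
Total worked: 49 h 42 min = 2982 min.
Regular 40 h 0 min = 2400 min at €46.00/h; overtime 9 h 42 min = 582 min at €92.00/h.
Pay = (2400 × €46.00 + 582 × €92.00) ÷ 60 = €2732.40.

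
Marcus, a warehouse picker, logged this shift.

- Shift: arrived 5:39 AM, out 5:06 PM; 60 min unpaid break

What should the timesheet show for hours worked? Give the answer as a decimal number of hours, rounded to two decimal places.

Shift: 5:39 AM–5:06 PM = 11 h 27 min; less 60 min break → 10 h 27 min

10.45 hours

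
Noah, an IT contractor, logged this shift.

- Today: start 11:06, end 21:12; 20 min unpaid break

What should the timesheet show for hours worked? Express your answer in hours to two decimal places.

9.77 hours

Today: 11:06–21:12 = 10 h 6 min; less 20 min break → 9 h 46 min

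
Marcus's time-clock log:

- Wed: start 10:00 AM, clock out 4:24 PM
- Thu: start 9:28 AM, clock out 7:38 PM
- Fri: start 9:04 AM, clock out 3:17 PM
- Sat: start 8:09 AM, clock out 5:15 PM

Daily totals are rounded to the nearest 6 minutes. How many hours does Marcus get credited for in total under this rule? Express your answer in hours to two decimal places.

Wed: 10:00 AM–4:24 PM = 6 h 24 min → rounds to 6 h 24 min
Thu: 9:28 AM–7:38 PM = 10 h 10 min → rounds to 10 h 12 min
Fri: 9:04 AM–3:17 PM = 6 h 13 min → rounds to 6 h 12 min
Sat: 8:09 AM–5:15 PM = 9 h 6 min → rounds to 9 h 6 min
Total credited: 31 h 54 min.

31.90 hours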